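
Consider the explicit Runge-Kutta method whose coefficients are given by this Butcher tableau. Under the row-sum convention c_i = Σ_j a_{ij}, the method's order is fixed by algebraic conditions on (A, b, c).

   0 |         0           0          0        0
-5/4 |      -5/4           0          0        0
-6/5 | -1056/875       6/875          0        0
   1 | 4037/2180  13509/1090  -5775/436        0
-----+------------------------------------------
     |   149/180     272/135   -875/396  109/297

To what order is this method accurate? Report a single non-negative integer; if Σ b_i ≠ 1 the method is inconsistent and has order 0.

b = (149/180, 272/135, -875/396, 109/297)
c = (0, -5/4, -6/5, 1)
Ac = (0, 0, -3/350, 351/872)
Σ b_i: 149/180·1 + 272/135·1 + (-875/396)·1 + 109/297·1 = 1 ✓
b·c: 272/135·(-5/4) + (-875/396)·(-6/5) + 109/297·1 = 1/2 ✓
b·c²: 272/135·25/16 + (-875/396)·36/25 + 109/297·1 = 1/3 ✓
b·Ac: (-875/396)·(-3/350) + 109/297·351/872 = 1/6 ✓
b·c³: 272/135·(-125/64) + (-875/396)·(-216/125) + 109/297·1 = 1/4 ✓
b·(c∘Ac): (-875/396)·9/875 + 109/297·351/872 = 1/8 ✓
b·Ac²: (-875/396)·3/280 + 109/297·1017/3488 = 1/12 ✓
b·A²c: 109/297·99/872 = 1/24 ✓; 4 stages ⇒ order 4.

4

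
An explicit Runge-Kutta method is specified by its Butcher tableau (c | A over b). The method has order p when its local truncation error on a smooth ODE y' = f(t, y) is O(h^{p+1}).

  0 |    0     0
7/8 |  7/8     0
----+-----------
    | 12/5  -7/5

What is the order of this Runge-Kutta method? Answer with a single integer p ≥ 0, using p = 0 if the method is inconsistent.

b = (12/5, -7/5)
c = (0, 7/8)
Σ b_i: 12/5·1 + (-7/5)·1 = 1 ✓
b·c: (-7/5)·7/8 = -49/40 ≠ 1/2 ⇒ order 1.

1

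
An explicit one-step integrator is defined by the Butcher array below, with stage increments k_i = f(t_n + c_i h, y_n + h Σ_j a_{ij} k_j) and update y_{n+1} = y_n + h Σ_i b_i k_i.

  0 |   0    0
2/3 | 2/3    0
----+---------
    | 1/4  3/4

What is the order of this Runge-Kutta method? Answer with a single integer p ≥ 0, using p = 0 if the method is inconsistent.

b = (1/4, 3/4)
c = (0, 2/3)
Σ b_i: 1/4·1 + 3/4·1 = 1 ✓
b·c: 3/4·2/3 = 1/2 ✓; 2 stages ⇒ order 2.

2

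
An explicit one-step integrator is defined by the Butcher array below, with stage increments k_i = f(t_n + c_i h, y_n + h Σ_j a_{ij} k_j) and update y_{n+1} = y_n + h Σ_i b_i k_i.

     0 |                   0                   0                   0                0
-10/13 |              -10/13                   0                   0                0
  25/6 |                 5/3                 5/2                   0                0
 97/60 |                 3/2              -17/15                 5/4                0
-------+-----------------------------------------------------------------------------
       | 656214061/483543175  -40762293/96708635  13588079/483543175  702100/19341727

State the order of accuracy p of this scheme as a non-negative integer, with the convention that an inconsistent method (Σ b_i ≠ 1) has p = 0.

b = (656214061/483543175, -40762293/96708635, 13588079/483543175, 702100/19341727)
c = (0, -10/13, 25/6, 97/60)
Ac = (0, 0, -25/13, 1897/312)
Σ b_i: 656214061/483543175·1 + (-40762293/96708635)·1 + 13588079/483543175·1 + 702100/19341727·1 = 1 ✓
b·c: (-40762293/96708635)·(-10/13) + 13588079/483543175·25/6 + 702100/19341727·97/60 = 1/2 ✓
b·c²: (-40762293/96708635)·100/169 + 13588079/483543175·625/36 + 702100/19341727·9409/3600 = 1/3 ✓
b·Ac: 13588079/483543175·(-25/13) + 702100/19341727·1897/312 = 1/6 ✓
b·c³: (-40762293/96708635)·(-1000/2197) + 13588079/483543175·15625/216 + 702100/19341727·912673/216000 = 430510308493/181038564720 ≠ 1/4 ⇒ order 3.
b·(c∘Ac): 13588079/483543175·(-625/78) + 702100/19341727·184009/18720 = 2383212245/18103856472 ≠ 1/8
b·Ac²: 13588079/483543175·250/169 + 702100/19341727·511805/24336 = 7286637005/9051928236 ≠ 1/12
b·A²c: 702100/19341727·(-125/52) = -21940625/251442451 ≠ 1/24

3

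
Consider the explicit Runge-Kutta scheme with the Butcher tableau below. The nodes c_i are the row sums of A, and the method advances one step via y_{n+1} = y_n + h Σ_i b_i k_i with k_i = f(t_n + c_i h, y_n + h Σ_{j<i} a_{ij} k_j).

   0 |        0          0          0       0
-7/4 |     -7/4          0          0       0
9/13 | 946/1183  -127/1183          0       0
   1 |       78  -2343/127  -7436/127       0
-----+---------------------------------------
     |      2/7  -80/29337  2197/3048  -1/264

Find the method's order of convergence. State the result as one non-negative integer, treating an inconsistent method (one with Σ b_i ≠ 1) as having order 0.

b = (2/7, -80/29337, 2197/3048, -1/264)
c = (0, -7/4, 9/13, 1)
Ac = (0, 0, 127/676, -33/4)
Σ b_i: 2/7·1 + (-80/29337)·1 + 2197/3048·1 + (-1/264)·1 = 1 ✓
b·c: (-80/29337)·(-7/4) + 2197/3048·9/13 + (-1/264)·1 = 1/2 ✓
b·c²: (-80/29337)·49/16 + 2197/3048·81/169 + (-1/264)·1 = 1/3 ✓
b·Ac: 2197/3048·127/676 + (-1/264)·(-33/4) = 1/6 ✓
b·c³: (-80/29337)·(-343/64) + 2197/3048·729/2197 + (-1/264)·1 = 1/4 ✓
b·(c∘Ac): 2197/3048·1143/8788 + (-1/264)·(-33/4) = 1/8 ✓
b·Ac²: 2197/3048·(-889/2704) + (-1/264)·(-1353/16) = 1/12 ✓
b·A²c: (-1/264)·(-11) = 1/24 ✓; 4 stages ⇒ order 4.

4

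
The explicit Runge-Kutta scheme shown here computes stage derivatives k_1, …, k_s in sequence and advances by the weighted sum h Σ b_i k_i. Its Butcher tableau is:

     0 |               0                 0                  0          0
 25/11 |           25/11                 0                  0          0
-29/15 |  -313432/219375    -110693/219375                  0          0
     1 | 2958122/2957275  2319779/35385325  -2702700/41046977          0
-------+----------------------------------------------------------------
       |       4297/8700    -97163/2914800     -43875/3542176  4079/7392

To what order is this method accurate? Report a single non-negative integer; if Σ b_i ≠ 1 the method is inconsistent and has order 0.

b = (4297/8700, -97163/2914800, -43875/3542176, 4079/7392)
c = (0, 25/11, -29/15, 1)
Ac = (0, 0, -10063/8775, 1127/4079)
Σ b_i: 4297/8700·1 + (-97163/2914800)·1 + (-43875/3542176)·1 + 4079/7392·1 = 1 ✓
b·c: (-97163/2914800)·25/11 + (-43875/3542176)·(-29/15) + 4079/7392·1 = 1/2 ✓
b·c²: (-97163/2914800)·625/121 + (-43875/3542176)·841/225 + 4079/7392·1 = 1/3 ✓
b·Ac: (-43875/3542176)·(-10063/8775) + 4079/7392·1127/4079 = 1/6 ✓
b·c³: (-97163/2914800)·15625/1331 + (-43875/3542176)·(-24389/3375) + 4079/7392·1 = 1/4 ✓
b·(c∘Ac): (-43875/3542176)·291827/131625 + 4079/7392·1127/4079 = 1/8 ✓
b·Ac²: (-43875/3542176)·(-10063/3861) + 4079/7392·4151/44869 = 1/12 ✓
b·A²c: 4079/7392·308/4079 = 1/24 ✓; 4 stages ⇒ order 4.

4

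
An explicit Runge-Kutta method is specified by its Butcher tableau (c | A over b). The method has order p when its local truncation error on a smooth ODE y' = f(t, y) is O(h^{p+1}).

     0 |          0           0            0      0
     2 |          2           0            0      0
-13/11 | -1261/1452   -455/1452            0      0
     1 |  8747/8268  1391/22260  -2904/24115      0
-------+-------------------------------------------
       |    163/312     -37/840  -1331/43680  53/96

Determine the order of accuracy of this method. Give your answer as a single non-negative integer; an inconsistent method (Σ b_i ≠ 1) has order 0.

4

b = (163/312, -37/840, -1331/43680, 53/96)
c = (0, 2, -13/11, 1)
Ac = (0, 0, -455/726, 85/318)
Σ b_i: 163/312·1 + (-37/840)·1 + (-1331/43680)·1 + 53/96·1 = 1 ✓
b·c: (-37/840)·2 + (-1331/43680)·(-13/11) + 53/96·1 = 1/2 ✓
b·c²: (-37/840)·4 + (-1331/43680)·169/121 + 53/96·1 = 1/3 ✓
b·Ac: (-1331/43680)·(-455/726) + 53/96·85/318 = 1/6 ✓
b·c³: (-37/840)·8 + (-1331/43680)·(-2197/1331) + 53/96·1 = 1/4 ✓
b·(c∘Ac): (-1331/43680)·5915/7986 + 53/96·85/318 = 1/8 ✓
b·Ac²: (-1331/43680)·(-455/363) + 53/96·13/159 = 1/12 ✓
b·A²c: 53/96·4/53 = 1/24 ✓; 4 stages ⇒ order 4.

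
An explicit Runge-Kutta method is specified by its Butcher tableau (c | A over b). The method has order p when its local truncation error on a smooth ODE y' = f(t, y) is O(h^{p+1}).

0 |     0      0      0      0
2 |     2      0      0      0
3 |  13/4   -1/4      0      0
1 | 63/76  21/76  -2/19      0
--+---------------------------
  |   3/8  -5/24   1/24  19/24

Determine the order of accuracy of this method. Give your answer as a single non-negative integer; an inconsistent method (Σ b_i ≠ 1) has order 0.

b = (3/8, -5/24, 1/24, 19/24)
c = (0, 2, 3, 1)
Ac = (0, 0, -1/2, 9/38)
Σ b_i: 3/8·1 + (-5/24)·1 + 1/24·1 + 19/24·1 = 1 ✓
b·c: (-5/24)·2 + 1/24·3 + 19/24·1 = 1/2 ✓
b·c²: (-5/24)·4 + 1/24·9 + 19/24·1 = 1/3 ✓
b·Ac: 1/24·(-1/2) + 19/24·9/38 = 1/6 ✓
b·c³: (-5/24)·8 + 1/24·27 + 19/24·1 = 1/4 ✓
b·(c∘Ac): 1/24·(-3/2) + 19/24·9/38 = 1/8 ✓
b·Ac²: 1/24·(-1) + 19/24·3/19 = 1/12 ✓
b·A²c: 19/24·1/19 = 1/24 ✓; 4 stages ⇒ order 4.

4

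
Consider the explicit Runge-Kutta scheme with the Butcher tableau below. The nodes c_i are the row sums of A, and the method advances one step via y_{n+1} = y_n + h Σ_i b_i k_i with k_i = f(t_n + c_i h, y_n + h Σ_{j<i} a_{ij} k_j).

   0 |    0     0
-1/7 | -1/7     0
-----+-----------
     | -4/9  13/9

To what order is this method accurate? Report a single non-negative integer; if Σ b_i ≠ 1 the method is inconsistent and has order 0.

1

b = (-4/9, 13/9)
c = (0, -1/7)
Σ b_i: (-4/9)·1 + 13/9·1 = 1 ✓
b·c: 13/9·(-1/7) = -13/63 ≠ 1/2 ⇒ order 1.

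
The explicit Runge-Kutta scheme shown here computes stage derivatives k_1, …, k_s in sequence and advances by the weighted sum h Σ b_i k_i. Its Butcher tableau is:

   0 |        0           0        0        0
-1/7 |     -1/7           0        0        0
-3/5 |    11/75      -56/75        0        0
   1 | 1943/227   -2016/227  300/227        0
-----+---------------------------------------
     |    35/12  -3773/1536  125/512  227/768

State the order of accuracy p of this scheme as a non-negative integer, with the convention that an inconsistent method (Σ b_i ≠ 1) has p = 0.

4

b = (35/12, -3773/1536, 125/512, 227/768)
c = (0, -1/7, -3/5, 1)
Ac = (0, 0, 8/75, 108/227)
Σ b_i: 35/12·1 + (-3773/1536)·1 + 125/512·1 + 227/768·1 = 1 ✓
b·c: (-3773/1536)·(-1/7) + 125/512·(-3/5) + 227/768·1 = 1/2 ✓
b·c²: (-3773/1536)·1/49 + 125/512·9/25 + 227/768·1 = 1/3 ✓
b·Ac: 125/512·8/75 + 227/768·108/227 = 1/6 ✓
b·c³: (-3773/1536)·(-1/343) + 125/512·(-27/125) + 227/768·1 = 1/4 ✓
b·(c∘Ac): 125/512·(-8/125) + 227/768·108/227 = 1/8 ✓
b·Ac²: 125/512·(-8/525) + 227/768·468/1589 = 1/12 ✓
b·A²c: 227/768·32/227 = 1/24 ✓; 4 stages ⇒ order 4.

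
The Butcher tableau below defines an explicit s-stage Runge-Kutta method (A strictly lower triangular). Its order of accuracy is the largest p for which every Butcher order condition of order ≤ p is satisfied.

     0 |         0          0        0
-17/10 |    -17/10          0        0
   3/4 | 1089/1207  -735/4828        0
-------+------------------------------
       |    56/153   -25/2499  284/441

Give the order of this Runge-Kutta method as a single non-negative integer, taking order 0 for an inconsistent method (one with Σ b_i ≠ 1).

b = (56/153, -25/2499, 284/441)
c = (0, -17/10, 3/4)
Ac = (0, 0, 147/568)
Σ b_i: 56/153·1 + (-25/2499)·1 + 284/441·1 = 1 ✓
b·c: (-25/2499)·(-17/10) + 284/441·3/4 = 1/2 ✓
b·c²: (-25/2499)·289/100 + 284/441·9/16 = 1/3 ✓
b·Ac: 284/441·147/568 = 1/6 ✓; 3 stages ⇒ order 3.

3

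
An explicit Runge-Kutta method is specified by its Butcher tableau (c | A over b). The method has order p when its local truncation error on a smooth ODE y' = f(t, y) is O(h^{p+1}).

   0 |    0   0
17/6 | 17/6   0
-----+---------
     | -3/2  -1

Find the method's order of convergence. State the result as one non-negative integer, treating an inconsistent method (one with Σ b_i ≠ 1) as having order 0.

0

b = (-3/2, -1)
c = (0, 17/6)
Σ b_i: (-3/2)·1 + (-1)·1 = -5/2 ≠ 1 ⇒ order 0.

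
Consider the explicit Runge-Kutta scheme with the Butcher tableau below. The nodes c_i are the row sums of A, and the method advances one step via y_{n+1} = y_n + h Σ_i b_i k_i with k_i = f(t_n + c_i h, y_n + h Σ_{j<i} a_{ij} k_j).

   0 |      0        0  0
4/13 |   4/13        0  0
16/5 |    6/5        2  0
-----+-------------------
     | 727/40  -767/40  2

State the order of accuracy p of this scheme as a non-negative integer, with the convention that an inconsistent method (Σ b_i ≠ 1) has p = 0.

2

b = (727/40, -767/40, 2)
c = (0, 4/13, 16/5)
Ac = (0, 0, 8/13)
Σ b_i: 727/40·1 + (-767/40)·1 + 2·1 = 1 ✓
b·c: (-767/40)·4/13 + 2·16/5 = 1/2 ✓
b·c²: (-767/40)·16/169 + 2·256/25 = 6066/325 ≠ 1/3 ⇒ order 2.
b·Ac: 2·8/13 = 16/13 ≠ 1/6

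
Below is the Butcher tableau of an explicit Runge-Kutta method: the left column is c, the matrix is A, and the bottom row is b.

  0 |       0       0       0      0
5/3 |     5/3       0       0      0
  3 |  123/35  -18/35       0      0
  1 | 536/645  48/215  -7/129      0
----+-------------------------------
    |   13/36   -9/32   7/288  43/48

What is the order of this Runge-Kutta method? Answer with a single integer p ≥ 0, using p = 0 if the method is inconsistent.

4

b = (13/36, -9/32, 7/288, 43/48)
c = (0, 5/3, 3, 1)
Ac = (0, 0, -6/7, 9/43)
Σ b_i: 13/36·1 + (-9/32)·1 + 7/288·1 + 43/48·1 = 1 ✓
b·c: (-9/32)·5/3 + 7/288·3 + 43/48·1 = 1/2 ✓
b·c²: (-9/32)·25/9 + 7/288·9 + 43/48·1 = 1/3 ✓
b·Ac: 7/288·(-6/7) + 43/48·9/43 = 1/6 ✓
b·c³: (-9/32)·125/27 + 7/288·27 + 43/48·1 = 1/4 ✓
b·(c∘Ac): 7/288·(-18/7) + 43/48·9/43 = 1/8 ✓
b·Ac²: 7/288·(-10/7) + 43/48·17/129 = 1/12 ✓
b·A²c: 43/48·2/43 = 1/24 ✓; 4 stages ⇒ order 4.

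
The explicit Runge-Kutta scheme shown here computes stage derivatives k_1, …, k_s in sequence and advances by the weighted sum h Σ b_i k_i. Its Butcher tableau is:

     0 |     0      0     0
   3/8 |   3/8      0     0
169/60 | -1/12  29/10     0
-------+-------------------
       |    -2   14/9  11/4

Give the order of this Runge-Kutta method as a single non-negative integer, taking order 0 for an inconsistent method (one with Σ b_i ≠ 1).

0

b = (-2, 14/9, 11/4)
c = (0, 3/8, 169/60)
Ac = (0, 0, 87/80)
Σ b_i: (-2)·1 + 14/9·1 + 11/4·1 = 83/36 ≠ 1 ⇒ order 0.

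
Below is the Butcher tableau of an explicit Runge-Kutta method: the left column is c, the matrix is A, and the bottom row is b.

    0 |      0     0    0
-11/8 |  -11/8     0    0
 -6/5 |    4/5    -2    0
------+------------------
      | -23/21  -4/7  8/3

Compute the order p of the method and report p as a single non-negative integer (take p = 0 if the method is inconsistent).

1

b = (-23/21, -4/7, 8/3)
c = (0, -11/8, -6/5)
Ac = (0, 0, 11/4)
Σ b_i: (-23/21)·1 + (-4/7)·1 + 8/3·1 = 1 ✓
b·c: (-4/7)·(-11/8) + 8/3·(-6/5) = -169/70 ≠ 1/2 ⇒ order 1.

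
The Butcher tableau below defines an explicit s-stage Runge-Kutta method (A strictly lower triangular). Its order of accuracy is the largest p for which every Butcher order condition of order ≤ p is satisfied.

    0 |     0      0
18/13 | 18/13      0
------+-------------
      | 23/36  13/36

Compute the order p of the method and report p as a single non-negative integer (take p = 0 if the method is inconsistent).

2

b = (23/36, 13/36)
c = (0, 18/13)
Σ b_i: 23/36·1 + 13/36·1 = 1 ✓
b·c: 13/36·18/13 = 1/2 ✓; 2 stages ⇒ order 2.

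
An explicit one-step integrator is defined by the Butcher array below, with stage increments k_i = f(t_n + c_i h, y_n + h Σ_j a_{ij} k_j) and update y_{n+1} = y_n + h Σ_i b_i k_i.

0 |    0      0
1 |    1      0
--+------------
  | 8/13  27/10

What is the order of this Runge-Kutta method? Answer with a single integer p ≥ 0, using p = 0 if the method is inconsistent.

b = (8/13, 27/10)
c = (0, 1)
Σ b_i: 8/13·1 + 27/10·1 = 431/130 ≠ 1 ⇒ order 0.

0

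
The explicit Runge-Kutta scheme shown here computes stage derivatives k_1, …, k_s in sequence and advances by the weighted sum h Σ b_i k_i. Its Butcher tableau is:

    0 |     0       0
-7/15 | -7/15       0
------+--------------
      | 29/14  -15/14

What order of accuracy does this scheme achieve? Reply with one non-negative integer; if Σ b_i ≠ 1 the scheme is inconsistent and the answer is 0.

2

b = (29/14, -15/14)
c = (0, -7/15)
Σ b_i: 29/14·1 + (-15/14)·1 = 1 ✓
b·c: (-15/14)·(-7/15) = 1/2 ✓; 2 stages ⇒ order 2.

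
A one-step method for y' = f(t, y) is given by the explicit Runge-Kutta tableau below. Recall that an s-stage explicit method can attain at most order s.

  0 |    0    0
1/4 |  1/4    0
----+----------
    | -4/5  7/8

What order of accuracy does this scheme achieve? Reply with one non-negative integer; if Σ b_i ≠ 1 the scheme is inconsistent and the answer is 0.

b = (-4/5, 7/8)
c = (0, 1/4)
Σ b_i: (-4/5)·1 + 7/8·1 = 3/40 ≠ 1 ⇒ order 0.

0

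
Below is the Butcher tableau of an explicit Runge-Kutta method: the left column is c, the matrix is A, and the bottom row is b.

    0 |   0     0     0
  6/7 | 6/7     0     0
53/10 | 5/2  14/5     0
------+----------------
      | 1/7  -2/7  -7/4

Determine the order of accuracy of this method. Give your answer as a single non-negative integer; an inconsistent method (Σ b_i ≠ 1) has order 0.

b = (1/7, -2/7, -7/4)
c = (0, 6/7, 53/10)
Ac = (0, 0, 12/5)
Σ b_i: 1/7·1 + (-2/7)·1 + (-7/4)·1 = -53/28 ≠ 1 ⇒ order 0.

0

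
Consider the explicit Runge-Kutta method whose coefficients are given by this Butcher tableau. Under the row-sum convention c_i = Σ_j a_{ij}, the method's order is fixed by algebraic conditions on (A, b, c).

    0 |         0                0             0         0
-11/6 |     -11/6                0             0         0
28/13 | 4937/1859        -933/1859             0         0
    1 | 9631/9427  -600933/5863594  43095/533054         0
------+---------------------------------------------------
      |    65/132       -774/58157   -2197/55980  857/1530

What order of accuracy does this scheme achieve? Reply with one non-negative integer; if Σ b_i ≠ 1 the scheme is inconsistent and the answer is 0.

b = (65/132, -774/58157, -2197/55980, 857/1530)
c = (0, -11/6, 28/13, 1)
Ac = (0, 0, 311/338, 1241/3428)
Σ b_i: 65/132·1 + (-774/58157)·1 + (-2197/55980)·1 + 857/1530·1 = 1 ✓
b·c: (-774/58157)·(-11/6) + (-2197/55980)·28/13 + 857/1530·1 = 1/2 ✓
b·c²: (-774/58157)·121/36 + (-2197/55980)·784/169 + 857/1530·1 = 1/3 ✓
b·Ac: (-2197/55980)·311/338 + 857/1530·1241/3428 = 1/6 ✓
b·c³: (-774/58157)·(-1331/216) + (-2197/55980)·21952/2197 + 857/1530·1 = 1/4 ✓
b·(c∘Ac): (-2197/55980)·4354/2197 + 857/1530·1241/3428 = 1/8 ✓
b·Ac²: (-2197/55980)·(-3421/2028) + 857/1530·629/20568 = 1/12 ✓
b·A²c: 857/1530·255/3428 = 1/24 ✓; 4 stages ⇒ order 4.

4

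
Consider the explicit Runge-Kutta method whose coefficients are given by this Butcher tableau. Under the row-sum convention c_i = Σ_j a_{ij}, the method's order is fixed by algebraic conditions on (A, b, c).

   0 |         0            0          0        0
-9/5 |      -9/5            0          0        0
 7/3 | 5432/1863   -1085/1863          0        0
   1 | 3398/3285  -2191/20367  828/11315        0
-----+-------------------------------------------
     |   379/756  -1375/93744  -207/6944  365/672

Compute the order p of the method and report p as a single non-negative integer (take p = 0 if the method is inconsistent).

4

b = (379/756, -1375/93744, -207/6944, 365/672)
c = (0, -9/5, 7/3, 1)
Ac = (0, 0, 217/207, 133/365)
Σ b_i: 379/756·1 + (-1375/93744)·1 + (-207/6944)·1 + 365/672·1 = 1 ✓
b·c: (-1375/93744)·(-9/5) + (-207/6944)·7/3 + 365/672·1 = 1/2 ✓
b·c²: (-1375/93744)·81/25 + (-207/6944)·49/9 + 365/672·1 = 1/3 ✓
b·Ac: (-207/6944)·217/207 + 365/672·133/365 = 1/6 ✓
b·c³: (-1375/93744)·(-729/125) + (-207/6944)·343/27 + 365/672·1 = 1/4 ✓
b·(c∘Ac): (-207/6944)·1519/621 + 365/672·133/365 = 1/8 ✓
b·Ac²: (-207/6944)·(-217/115) + 365/672·91/1825 = 1/12 ✓
b·A²c: 365/672·28/365 = 1/24 ✓; 4 stages ⇒ order 4.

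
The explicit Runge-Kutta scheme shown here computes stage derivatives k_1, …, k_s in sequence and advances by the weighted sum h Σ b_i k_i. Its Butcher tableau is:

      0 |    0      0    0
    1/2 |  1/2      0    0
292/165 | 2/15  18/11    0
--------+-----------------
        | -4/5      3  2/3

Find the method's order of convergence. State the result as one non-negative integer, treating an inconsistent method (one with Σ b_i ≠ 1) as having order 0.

0

b = (-4/5, 3, 2/3)
c = (0, 1/2, 292/165)
Ac = (0, 0, 9/11)
Σ b_i: (-4/5)·1 + 3·1 + 2/3·1 = 43/15 ≠ 1 ⇒ order 0.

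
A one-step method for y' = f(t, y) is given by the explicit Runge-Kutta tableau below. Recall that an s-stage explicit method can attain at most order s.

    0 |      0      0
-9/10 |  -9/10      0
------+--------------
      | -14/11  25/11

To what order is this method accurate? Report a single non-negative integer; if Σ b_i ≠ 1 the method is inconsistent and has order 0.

1

b = (-14/11, 25/11)
c = (0, -9/10)
Σ b_i: (-14/11)·1 + 25/11·1 = 1 ✓
b·c: 25/11·(-9/10) = -45/22 ≠ 1/2 ⇒ order 1.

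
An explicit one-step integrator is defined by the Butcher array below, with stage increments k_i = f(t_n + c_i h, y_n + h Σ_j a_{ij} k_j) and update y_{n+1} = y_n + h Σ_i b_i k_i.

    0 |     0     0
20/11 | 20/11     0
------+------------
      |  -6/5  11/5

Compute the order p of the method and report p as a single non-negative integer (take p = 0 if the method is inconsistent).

b = (-6/5, 11/5)
c = (0, 20/11)
Σ b_i: (-6/5)·1 + 11/5·1 = 1 ✓
b·c: 11/5·20/11 = 4 ≠ 1/2 ⇒ order 1.

1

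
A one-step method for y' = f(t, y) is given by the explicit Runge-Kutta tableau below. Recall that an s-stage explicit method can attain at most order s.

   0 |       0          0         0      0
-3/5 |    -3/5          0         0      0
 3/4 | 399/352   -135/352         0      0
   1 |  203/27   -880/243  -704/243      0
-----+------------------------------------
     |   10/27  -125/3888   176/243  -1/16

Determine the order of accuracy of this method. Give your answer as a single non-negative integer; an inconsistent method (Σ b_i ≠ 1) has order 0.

4

b = (10/27, -125/3888, 176/243, -1/16)
c = (0, -3/5, 3/4, 1)
Ac = (0, 0, 81/352, 0)
Σ b_i: 10/27·1 + (-125/3888)·1 + 176/243·1 + (-1/16)·1 = 1 ✓
b·c: (-125/3888)·(-3/5) + 176/243·3/4 + (-1/16)·1 = 1/2 ✓
b·c²: (-125/3888)·9/25 + 176/243·9/16 + (-1/16)·1 = 1/3 ✓
b·Ac: 176/243·81/352 = 1/6 ✓
b·c³: (-125/3888)·(-27/125) + 176/243·27/64 + (-1/16)·1 = 1/4 ✓
b·(c∘Ac): 176/243·243/1408 = 1/8 ✓
b·Ac²: 176/243·(-243/1760) + (-1/16)·(-44/15) = 1/12 ✓
b·A²c: (-1/16)·(-2/3) = 1/24 ✓; 4 stages ⇒ order 4.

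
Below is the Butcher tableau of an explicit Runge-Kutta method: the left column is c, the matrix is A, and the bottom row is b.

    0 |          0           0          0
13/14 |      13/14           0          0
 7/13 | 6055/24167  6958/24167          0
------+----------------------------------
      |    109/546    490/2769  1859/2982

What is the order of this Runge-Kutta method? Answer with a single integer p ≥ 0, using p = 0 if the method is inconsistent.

b = (109/546, 490/2769, 1859/2982)
c = (0, 13/14, 7/13)
Ac = (0, 0, 497/1859)
Σ b_i: 109/546·1 + 490/2769·1 + 1859/2982·1 = 1 ✓
b·c: 490/2769·13/14 + 1859/2982·7/13 = 1/2 ✓
b·c²: 490/2769·169/196 + 1859/2982·49/169 = 1/3 ✓
b·Ac: 1859/2982·497/1859 = 1/6 ✓; 3 stages ⇒ order 3.

3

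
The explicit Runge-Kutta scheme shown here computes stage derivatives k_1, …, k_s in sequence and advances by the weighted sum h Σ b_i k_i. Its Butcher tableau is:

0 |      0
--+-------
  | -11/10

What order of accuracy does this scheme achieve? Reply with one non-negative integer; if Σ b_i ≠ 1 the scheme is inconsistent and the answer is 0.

b = (-11/10)
c = (0)
Σ b_i: (-11/10)·1 = -11/10 ≠ 1 ⇒ order 0.

0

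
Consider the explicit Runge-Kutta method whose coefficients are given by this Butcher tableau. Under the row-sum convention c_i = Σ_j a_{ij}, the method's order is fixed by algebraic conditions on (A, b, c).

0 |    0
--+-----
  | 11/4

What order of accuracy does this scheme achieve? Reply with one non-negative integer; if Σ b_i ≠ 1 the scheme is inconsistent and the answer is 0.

0

b = (11/4)
c = (0)
Σ b_i: 11/4·1 = 11/4 ≠ 1 ⇒ order 0.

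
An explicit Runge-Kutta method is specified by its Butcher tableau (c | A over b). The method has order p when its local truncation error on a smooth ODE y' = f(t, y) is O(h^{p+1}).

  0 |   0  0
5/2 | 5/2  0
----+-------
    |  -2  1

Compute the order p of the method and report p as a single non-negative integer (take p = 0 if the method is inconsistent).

b = (-2, 1)
c = (0, 5/2)
Σ b_i: (-2)·1 + 1·1 = -1 ≠ 1 ⇒ order 0.

0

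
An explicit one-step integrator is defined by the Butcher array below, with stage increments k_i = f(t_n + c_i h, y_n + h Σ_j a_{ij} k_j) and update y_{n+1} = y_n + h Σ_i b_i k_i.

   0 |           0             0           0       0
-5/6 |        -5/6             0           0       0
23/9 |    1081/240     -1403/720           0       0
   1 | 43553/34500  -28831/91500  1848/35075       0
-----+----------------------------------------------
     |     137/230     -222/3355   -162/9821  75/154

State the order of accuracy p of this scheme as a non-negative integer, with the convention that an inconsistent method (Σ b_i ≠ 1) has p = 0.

4

b = (137/230, -222/3355, -162/9821, 75/154)
c = (0, -5/6, 23/9, 1)
Ac = (0, 0, 1403/864, 143/360)
Σ b_i: 137/230·1 + (-222/3355)·1 + (-162/9821)·1 + 75/154·1 = 1 ✓
b·c: (-222/3355)·(-5/6) + (-162/9821)·23/9 + 75/154·1 = 1/2 ✓
b·c²: (-222/3355)·25/36 + (-162/9821)·529/81 + 75/154·1 = 1/3 ✓
b·Ac: (-162/9821)·1403/864 + 75/154·143/360 = 1/6 ✓
b·c³: (-222/3355)·(-125/216) + (-162/9821)·12167/729 + 75/154·1 = 1/4 ✓
b·(c∘Ac): (-162/9821)·32269/7776 + 75/154·143/360 = 1/8 ✓
b·Ac²: (-162/9821)·(-7015/5184) + 75/154·451/3600 = 1/12 ✓
b·A²c: 75/154·77/900 = 1/24 ✓; 4 stages ⇒ order 4.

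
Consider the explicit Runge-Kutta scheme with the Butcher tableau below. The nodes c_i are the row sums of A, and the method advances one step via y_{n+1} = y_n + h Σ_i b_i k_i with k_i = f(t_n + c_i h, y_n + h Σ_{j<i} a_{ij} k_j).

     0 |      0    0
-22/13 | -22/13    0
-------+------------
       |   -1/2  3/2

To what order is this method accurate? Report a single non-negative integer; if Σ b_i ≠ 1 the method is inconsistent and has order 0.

b = (-1/2, 3/2)
c = (0, -22/13)
Σ b_i: (-1/2)·1 + 3/2·1 = 1 ✓
b·c: 3/2·(-22/13) = -33/13 ≠ 1/2 ⇒ order 1.

1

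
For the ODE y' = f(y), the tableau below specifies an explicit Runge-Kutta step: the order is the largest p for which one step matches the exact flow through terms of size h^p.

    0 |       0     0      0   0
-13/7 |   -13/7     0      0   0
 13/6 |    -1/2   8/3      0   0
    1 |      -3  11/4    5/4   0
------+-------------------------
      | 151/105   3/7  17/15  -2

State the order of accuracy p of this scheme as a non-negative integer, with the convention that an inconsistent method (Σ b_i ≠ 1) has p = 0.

b = (151/105, 3/7, 17/15, -2)
c = (0, -13/7, 13/6, 1)
Ac = (0, 0, -104/21, -403/168)
Σ b_i: 151/105·1 + 3/7·1 + 17/15·1 + (-2)·1 = 1 ✓
b·c: 3/7·(-13/7) + 17/15·13/6 + (-2)·1 = -1501/4410 ≠ 1/2 ⇒ order 1.

1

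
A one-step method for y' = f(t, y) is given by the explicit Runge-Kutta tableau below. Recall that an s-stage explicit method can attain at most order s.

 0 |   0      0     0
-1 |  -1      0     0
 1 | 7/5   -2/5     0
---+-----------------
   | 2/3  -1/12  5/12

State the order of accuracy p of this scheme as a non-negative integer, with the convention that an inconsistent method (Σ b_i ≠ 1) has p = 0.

b = (2/3, -1/12, 5/12)
c = (0, -1, 1)
Ac = (0, 0, 2/5)
Σ b_i: 2/3·1 + (-1/12)·1 + 5/12·1 = 1 ✓
b·c: (-1/12)·(-1) + 5/12·1 = 1/2 ✓
b·c²: (-1/12)·1 + 5/12·1 = 1/3 ✓
b·Ac: 5/12·2/5 = 1/6 ✓; 3 stages ⇒ order 3.

3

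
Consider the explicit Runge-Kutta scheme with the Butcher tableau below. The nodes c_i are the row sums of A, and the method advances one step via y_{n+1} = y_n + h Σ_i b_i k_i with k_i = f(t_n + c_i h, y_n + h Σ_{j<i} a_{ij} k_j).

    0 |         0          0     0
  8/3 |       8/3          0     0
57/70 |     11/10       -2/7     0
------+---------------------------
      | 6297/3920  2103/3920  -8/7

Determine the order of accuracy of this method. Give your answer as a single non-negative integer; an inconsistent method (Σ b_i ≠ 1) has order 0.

b = (6297/3920, 2103/3920, -8/7)
c = (0, 8/3, 57/70)
Ac = (0, 0, -16/21)
Σ b_i: 6297/3920·1 + 2103/3920·1 + (-8/7)·1 = 1 ✓
b·c: 2103/3920·8/3 + (-8/7)·57/70 = 1/2 ✓
b·c²: 2103/3920·64/9 + (-8/7)·3249/4900 = 78646/25725 ≠ 1/3 ⇒ order 2.
b·Ac: (-8/7)·(-16/21) = 128/147 ≠ 1/6

2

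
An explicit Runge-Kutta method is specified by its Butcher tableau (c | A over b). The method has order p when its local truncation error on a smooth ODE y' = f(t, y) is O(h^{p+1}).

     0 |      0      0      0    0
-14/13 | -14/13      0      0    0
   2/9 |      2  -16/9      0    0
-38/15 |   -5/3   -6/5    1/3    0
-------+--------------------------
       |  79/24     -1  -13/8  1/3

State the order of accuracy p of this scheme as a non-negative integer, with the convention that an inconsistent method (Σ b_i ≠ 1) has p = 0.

b = (79/24, -1, -13/8, 1/3)
c = (0, -14/13, 2/9, -38/15)
Ac = (0, 0, 224/117, 2398/1755)
Σ b_i: 79/24·1 + (-1)·1 + (-13/8)·1 + 1/3·1 = 1 ✓
b·c: (-1)·(-14/13) + (-13/8)·2/9 + 1/3·(-38/15) = -301/2340 ≠ 1/2 ⇒ order 1.

1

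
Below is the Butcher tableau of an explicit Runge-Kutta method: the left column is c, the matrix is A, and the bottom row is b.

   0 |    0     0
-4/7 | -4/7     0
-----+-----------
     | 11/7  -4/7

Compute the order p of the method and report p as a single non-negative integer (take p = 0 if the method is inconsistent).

b = (11/7, -4/7)
c = (0, -4/7)
Σ b_i: 11/7·1 + (-4/7)·1 = 1 ✓
b·c: (-4/7)·(-4/7) = 16/49 ≠ 1/2 ⇒ order 1.

1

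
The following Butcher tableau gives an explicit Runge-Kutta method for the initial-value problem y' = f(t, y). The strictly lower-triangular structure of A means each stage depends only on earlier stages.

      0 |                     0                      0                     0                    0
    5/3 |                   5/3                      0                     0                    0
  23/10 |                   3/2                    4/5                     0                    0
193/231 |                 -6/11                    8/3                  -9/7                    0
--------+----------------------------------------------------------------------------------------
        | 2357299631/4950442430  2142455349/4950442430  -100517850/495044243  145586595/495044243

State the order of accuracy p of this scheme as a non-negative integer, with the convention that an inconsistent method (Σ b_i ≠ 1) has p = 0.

b = (2357299631/4950442430, 2142455349/4950442430, -100517850/495044243, 145586595/495044243)
c = (0, 5/3, 23/10, 193/231)
Ac = (0, 0, 4/3, 937/630)
Σ b_i: 2357299631/4950442430·1 + 2142455349/4950442430·1 + (-100517850/495044243)·1 + 145586595/495044243·1 = 1 ✓
b·c: 2142455349/4950442430·5/3 + (-100517850/495044243)·23/10 + 145586595/495044243·193/231 = 1/2 ✓
b·c²: 2142455349/4950442430·25/9 + (-100517850/495044243)·529/100 + 145586595/495044243·37249/53361 = 1/3 ✓
b·Ac: (-100517850/495044243)·4/3 + 145586595/495044243·937/630 = 1/6 ✓
b·c³: 2142455349/4950442430·125/27 + (-100517850/495044243)·12167/1000 + 145586595/495044243·7189057/12326391 = -2026518984317/6861313207980 ≠ 1/4 ⇒ order 3.
b·(c∘Ac): (-100517850/495044243)·46/15 + 145586595/495044243·180841/145530 = -2292181433/8910796374 ≠ 1/8
b·Ac²: (-100517850/495044243)·20/9 + 145586595/495044243·11453/18900 = -24327108833/89107963740 ≠ 1/12
b·A²c: 145586595/495044243·(-12/7) = -249577020/495044243 ≠ 1/24

3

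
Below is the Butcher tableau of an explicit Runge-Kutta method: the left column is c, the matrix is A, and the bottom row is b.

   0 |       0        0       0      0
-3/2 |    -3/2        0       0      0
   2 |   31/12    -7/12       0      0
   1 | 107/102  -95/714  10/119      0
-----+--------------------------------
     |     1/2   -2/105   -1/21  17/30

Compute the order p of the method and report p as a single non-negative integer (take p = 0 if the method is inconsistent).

b = (1/2, -2/105, -1/21, 17/30)
c = (0, -3/2, 2, 1)
Ac = (0, 0, 7/8, 25/68)
Σ b_i: 1/2·1 + (-2/105)·1 + (-1/21)·1 + 17/30·1 = 1 ✓
b·c: (-2/105)·(-3/2) + (-1/21)·2 + 17/30·1 = 1/2 ✓
b·c²: (-2/105)·9/4 + (-1/21)·4 + 17/30·1 = 1/3 ✓
b·Ac: (-1/21)·7/8 + 17/30·25/68 = 1/6 ✓
b·c³: (-2/105)·(-27/8) + (-1/21)·8 + 17/30·1 = 1/4 ✓
b·(c∘Ac): (-1/21)·7/4 + 17/30·25/68 = 1/8 ✓
b·Ac²: (-1/21)·(-21/16) + 17/30·5/136 = 1/12 ✓
b·A²c: 17/30·5/68 = 1/24 ✓; 4 stages ⇒ order 4.

4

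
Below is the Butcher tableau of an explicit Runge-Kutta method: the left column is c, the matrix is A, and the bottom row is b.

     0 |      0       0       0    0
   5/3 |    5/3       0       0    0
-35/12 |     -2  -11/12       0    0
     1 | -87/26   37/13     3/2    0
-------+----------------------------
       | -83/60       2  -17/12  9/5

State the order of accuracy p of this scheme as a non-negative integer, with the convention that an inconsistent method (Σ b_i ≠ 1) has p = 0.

1

b = (-83/60, 2, -17/12, 9/5)
c = (0, 5/3, -35/12, 1)
Ac = (0, 0, -55/36, 115/312)
Σ b_i: (-83/60)·1 + 2·1 + (-17/12)·1 + 9/5·1 = 1 ✓
b·c: 2·5/3 + (-17/12)·(-35/12) + 9/5·1 = 6671/720 ≠ 1/2 ⇒ order 1.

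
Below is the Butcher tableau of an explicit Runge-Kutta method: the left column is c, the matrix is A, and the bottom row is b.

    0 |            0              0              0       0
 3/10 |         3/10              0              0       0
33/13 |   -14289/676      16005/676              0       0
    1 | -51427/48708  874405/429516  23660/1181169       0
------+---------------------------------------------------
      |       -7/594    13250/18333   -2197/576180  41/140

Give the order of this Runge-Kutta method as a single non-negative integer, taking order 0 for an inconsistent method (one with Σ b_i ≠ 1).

4

b = (-7/594, 13250/18333, -2197/576180, 41/140)
c = (0, 3/10, 33/13, 1)
Ac = (0, 0, 9603/1352, 217/328)
Σ b_i: (-7/594)·1 + 13250/18333·1 + (-2197/576180)·1 + 41/140·1 = 1 ✓
b·c: 13250/18333·3/10 + (-2197/576180)·33/13 + 41/140·1 = 1/2 ✓
b·c²: 13250/18333·9/100 + (-2197/576180)·1089/169 + 41/140·1 = 1/3 ✓
b·Ac: (-2197/576180)·9603/1352 + 41/140·217/328 = 1/6 ✓
b·c³: 13250/18333·27/1000 + (-2197/576180)·35937/2197 + 41/140·1 = 1/4 ✓
b·(c∘Ac): (-2197/576180)·316899/17576 + 41/140·217/328 = 1/8 ✓
b·Ac²: (-2197/576180)·28809/13520 + 41/140·3073/9840 = 1/12 ✓
b·A²c: 41/140·35/246 = 1/24 ✓; 4 stages ⇒ order 4.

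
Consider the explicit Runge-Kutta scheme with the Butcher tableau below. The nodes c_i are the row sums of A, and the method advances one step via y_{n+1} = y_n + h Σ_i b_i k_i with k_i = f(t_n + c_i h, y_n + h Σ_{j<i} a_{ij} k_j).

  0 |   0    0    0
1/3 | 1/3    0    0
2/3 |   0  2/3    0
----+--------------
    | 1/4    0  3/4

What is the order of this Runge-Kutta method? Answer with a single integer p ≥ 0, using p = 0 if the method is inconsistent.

3

b = (1/4, 0, 3/4)
c = (0, 1/3, 2/3)
Ac = (0, 0, 2/9)
Σ b_i: 1/4·1 + 3/4·1 = 1 ✓
b·c: 3/4·2/3 = 1/2 ✓
b·c²: 3/4·4/9 = 1/3 ✓
b·Ac: 3/4·2/9 = 1/6 ✓; 3 stages ⇒ order 3.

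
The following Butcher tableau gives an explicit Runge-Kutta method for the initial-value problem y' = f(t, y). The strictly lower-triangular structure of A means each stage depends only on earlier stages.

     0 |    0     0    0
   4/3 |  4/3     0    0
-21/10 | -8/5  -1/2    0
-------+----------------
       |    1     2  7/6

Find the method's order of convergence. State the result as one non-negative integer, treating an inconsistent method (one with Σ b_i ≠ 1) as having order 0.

b = (1, 2, 7/6)
c = (0, 4/3, -21/10)
Ac = (0, 0, -2/3)
Σ b_i: 1·1 + 2·1 + 7/6·1 = 25/6 ≠ 1 ⇒ order 0.

0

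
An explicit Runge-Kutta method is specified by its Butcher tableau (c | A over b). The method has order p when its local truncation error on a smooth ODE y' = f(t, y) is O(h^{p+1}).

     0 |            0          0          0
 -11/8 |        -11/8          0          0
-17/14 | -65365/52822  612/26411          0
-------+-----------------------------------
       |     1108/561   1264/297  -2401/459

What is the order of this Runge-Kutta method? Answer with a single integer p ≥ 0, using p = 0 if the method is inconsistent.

b = (1108/561, 1264/297, -2401/459)
c = (0, -11/8, -17/14)
Ac = (0, 0, -153/4802)
Σ b_i: 1108/561·1 + 1264/297·1 + (-2401/459)·1 = 1 ✓
b·c: 1264/297·(-11/8) + (-2401/459)·(-17/14) = 1/2 ✓
b·c²: 1264/297·121/64 + (-2401/459)·289/196 = 1/3 ✓
b·Ac: (-2401/459)·(-153/4802) = 1/6 ✓; 3 stages ⇒ order 3.

3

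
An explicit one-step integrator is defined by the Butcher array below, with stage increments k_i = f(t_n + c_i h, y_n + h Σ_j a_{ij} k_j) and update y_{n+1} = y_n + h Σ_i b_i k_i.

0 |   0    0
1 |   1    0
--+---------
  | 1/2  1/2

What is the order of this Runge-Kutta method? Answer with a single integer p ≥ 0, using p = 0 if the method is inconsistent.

2

b = (1/2, 1/2)
c = (0, 1)
Σ b_i: 1/2·1 + 1/2·1 = 1 ✓
b·c: 1/2·1 = 1/2 ✓; 2 stages ⇒ order 2.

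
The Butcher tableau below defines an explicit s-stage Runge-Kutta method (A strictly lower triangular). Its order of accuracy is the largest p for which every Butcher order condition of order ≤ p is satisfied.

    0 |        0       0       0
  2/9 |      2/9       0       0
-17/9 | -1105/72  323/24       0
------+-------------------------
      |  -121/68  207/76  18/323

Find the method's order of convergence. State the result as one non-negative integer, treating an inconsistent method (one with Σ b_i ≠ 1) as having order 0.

3

b = (-121/68, 207/76, 18/323)
c = (0, 2/9, -17/9)
Ac = (0, 0, 323/108)
Σ b_i: (-121/68)·1 + 207/76·1 + 18/323·1 = 1 ✓
b·c: 207/76·2/9 + 18/323·(-17/9) = 1/2 ✓
b·c²: 207/76·4/81 + 18/323·289/81 = 1/3 ✓
b·Ac: 18/323·323/108 = 1/6 ✓; 3 stages ⇒ order 3.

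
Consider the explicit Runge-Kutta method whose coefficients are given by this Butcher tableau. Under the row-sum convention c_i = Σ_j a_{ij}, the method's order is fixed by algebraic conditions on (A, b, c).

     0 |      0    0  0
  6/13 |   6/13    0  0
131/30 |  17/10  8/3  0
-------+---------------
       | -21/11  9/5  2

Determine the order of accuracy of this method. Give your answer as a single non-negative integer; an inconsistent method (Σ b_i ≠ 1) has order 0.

b = (-21/11, 9/5, 2)
c = (0, 6/13, 131/30)
Ac = (0, 0, 16/13)
Σ b_i: (-21/11)·1 + 9/5·1 + 2·1 = 104/55 ≠ 1 ⇒ order 0.

0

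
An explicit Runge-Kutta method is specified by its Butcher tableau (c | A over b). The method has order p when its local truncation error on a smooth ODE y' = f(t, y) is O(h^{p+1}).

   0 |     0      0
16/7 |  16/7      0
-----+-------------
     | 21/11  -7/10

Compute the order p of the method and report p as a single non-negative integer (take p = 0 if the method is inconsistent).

b = (21/11, -7/10)
c = (0, 16/7)
Σ b_i: 21/11·1 + (-7/10)·1 = 133/110 ≠ 1 ⇒ order 0.

0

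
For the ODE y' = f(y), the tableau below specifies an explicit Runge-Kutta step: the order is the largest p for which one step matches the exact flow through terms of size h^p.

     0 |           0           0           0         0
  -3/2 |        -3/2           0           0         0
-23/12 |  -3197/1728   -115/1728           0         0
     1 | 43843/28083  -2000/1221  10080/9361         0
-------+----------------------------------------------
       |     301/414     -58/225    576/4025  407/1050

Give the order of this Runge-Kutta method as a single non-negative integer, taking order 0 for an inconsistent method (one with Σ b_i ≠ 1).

b = (301/414, -58/225, 576/4025, 407/1050)
c = (0, -3/2, -23/12, 1)
Ac = (0, 0, 115/1152, 160/407)
Σ b_i: 301/414·1 + (-58/225)·1 + 576/4025·1 + 407/1050·1 = 1 ✓
b·c: (-58/225)·(-3/2) + 576/4025·(-23/12) + 407/1050·1 = 1/2 ✓
b·c²: (-58/225)·9/4 + 576/4025·529/144 + 407/1050·1 = 1/3 ✓
b·Ac: 576/4025·115/1152 + 407/1050·160/407 = 1/6 ✓
b·c³: (-58/225)·(-27/8) + 576/4025·(-12167/1728) + 407/1050·1 = 1/4 ✓
b·(c∘Ac): 576/4025·(-2645/13824) + 407/1050·160/407 = 1/8 ✓
b·Ac²: 576/4025·(-115/768) + 407/1050·10/37 = 1/12 ✓
b·A²c: 407/1050·175/1628 = 1/24 ✓; 4 stages ⇒ order 4.

4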